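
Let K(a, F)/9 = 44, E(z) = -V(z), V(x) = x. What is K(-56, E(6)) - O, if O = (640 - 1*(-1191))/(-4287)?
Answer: 1699483/4287 ≈ 396.43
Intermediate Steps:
E(z) = -z
K(a, F) = 396 (K(a, F) = 9*44 = 396)
O = -1831/4287 (O = (640 + 1191)*(-1/4287) = 1831*(-1/4287) = -1831/4287 ≈ -0.42710)
K(-56, E(6)) - O = 396 - 1*(-1831/4287) = 396 + 1831/4287 = 1699483/4287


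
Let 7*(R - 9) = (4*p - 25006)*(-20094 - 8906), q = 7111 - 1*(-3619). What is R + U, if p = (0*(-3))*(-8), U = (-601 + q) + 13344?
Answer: 725338374/7 ≈ 1.0362e+8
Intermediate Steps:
q = 10730 (q = 7111 + 3619 = 10730)
U = 23473 (U = (-601 + 10730) + 13344 = 10129 + 13344 = 23473)
p = 0 (p = 0*(-8) = 0)
R = 725174063/7 (R = 9 + ((4*0 - 25006)*(-20094 - 8906))/7 = 9 + ((0 - 25006)*(-29000))/7 = 9 + (-25006*(-29000))/7 = 9 + (⅐)*725174000 = 9 + 725174000/7 = 725174063/7 ≈ 1.0360e+8)
R + U = 725174063/7 + 23473 = 725338374/7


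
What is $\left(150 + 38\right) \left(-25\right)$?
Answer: $-4700$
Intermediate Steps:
$\left(150 + 38\right) \left(-25\right) = 188 \left(-25\right) = -4700$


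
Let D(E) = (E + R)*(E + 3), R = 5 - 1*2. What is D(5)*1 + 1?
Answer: 65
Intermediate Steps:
R = 3 (R = 5 - 2 = 3)
D(E) = (3 + E)² (D(E) = (E + 3)*(E + 3) = (3 + E)*(3 + E) = (3 + E)²)
D(5)*1 + 1 = (9 + 5² + 6*5)*1 + 1 = (9 + 25 + 30)*1 + 1 = 64*1 + 1 = 64 + 1 = 65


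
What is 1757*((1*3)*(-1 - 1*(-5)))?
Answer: 21084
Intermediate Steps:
1757*((1*3)*(-1 - 1*(-5))) = 1757*(3*(-1 + 5)) = 1757*(3*4) = 1757*12 = 21084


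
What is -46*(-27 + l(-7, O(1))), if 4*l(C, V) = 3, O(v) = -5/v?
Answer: 2415/2 ≈ 1207.5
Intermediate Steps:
l(C, V) = ¾ (l(C, V) = (¼)*3 = ¾)
-46*(-27 + l(-7, O(1))) = -46*(-27 + ¾) = -46*(-105/4) = 2415/2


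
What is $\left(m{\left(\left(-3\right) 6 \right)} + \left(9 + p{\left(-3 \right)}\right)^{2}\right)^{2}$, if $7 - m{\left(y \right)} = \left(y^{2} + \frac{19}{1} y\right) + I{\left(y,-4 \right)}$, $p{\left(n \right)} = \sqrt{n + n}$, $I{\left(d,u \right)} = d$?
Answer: $11980 + 4248 i \sqrt{6} \approx 11980.0 + 10405.0 i$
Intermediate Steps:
$p{\left(n \right)} = \sqrt{2} \sqrt{n}$ ($p{\left(n \right)} = \sqrt{2 n} = \sqrt{2} \sqrt{n}$)
$m{\left(y \right)} = 7 - y^{2} - 20 y$ ($m{\left(y \right)} = 7 - \left(\left(y^{2} + \frac{19}{1} y\right) + y\right) = 7 - \left(\left(y^{2} + 19 \cdot 1 y\right) + y\right) = 7 - \left(\left(y^{2} + 19 y\right) + y\right) = 7 - \left(y^{2} + 20 y\right) = 7 - y^{2} - 20 y$)
$\left(m{\left(\left(-3\right) 6 \right)} + \left(9 + p{\left(-3 \right)}\right)^{2}\right)^{2} = \left(\left(7 - \left(\left(-3\right) 6\right)^{2} - 20 \left(\left(-3\right) 6\right)\right) + \left(9 + \sqrt{2} \sqrt{-3}\right)^{2}\right)^{2} = \left(\left(7 - \left(-18\right)^{2} - -360\right) + \left(9 + \sqrt{2} i \sqrt{3}\right)^{2}\right)^{2} = \left(\left(7 - 324 + 360\right) + \left(9 + i \sqrt{6}\right)^{2}\right)^{2} = \left(43 + \left(9 + i \sqrt{6}\right)^{2}\right)^{2}$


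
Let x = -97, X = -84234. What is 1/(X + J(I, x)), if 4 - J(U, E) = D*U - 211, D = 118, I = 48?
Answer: -1/89683 ≈ -1.1150e-5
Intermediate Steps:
J(U, E) = 215 - 118*U (J(U, E) = 4 - (118*U - 211) = 4 - (-211 + 118*U) = 4 + (211 - 118*U) = 215 - 118*U)
1/(X + J(I, x)) = 1/(-84234 + (215 - 118*48)) = 1/(-84234 + (215 - 5664)) = 1/(-84234 - 5449) = 1/(-89683) = -1/89683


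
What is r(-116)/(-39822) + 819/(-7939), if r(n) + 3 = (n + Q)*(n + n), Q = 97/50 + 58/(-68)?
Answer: -6106064297/7903671450 ≈ -0.77256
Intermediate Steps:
Q = 462/425 (Q = 97*(1/50) + 58*(-1/68) = 97/50 - 29/34 = 462/425 ≈ 1.0871)
r(n) = -3 + 2*n*(462/425 + n) (r(n) = -3 + (n + 462/425)*(n + n) = -3 + (462/425 + n)*(2*n) = -3 + 2*n*(462/425 + n))
r(-116)/(-39822) + 819/(-7939) = (-3 + 2*(-116)**2 + (924/425)*(-116))/(-39822) + 819/(-7939) = (-3 + 2*13456 - 107184/425)*(-1/39822) + 819*(-1/7939) = (-3 + 26912 - 107184/425)*(-1/39822) - 819/7939 = (11329141/425)*(-1/39822) - 819/7939 = -11329141/16924350 - 819/7939 = -6106064297/7903671450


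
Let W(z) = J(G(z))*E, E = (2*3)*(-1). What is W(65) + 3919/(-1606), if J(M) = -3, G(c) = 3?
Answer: 24989/1606 ≈ 15.560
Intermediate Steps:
E = -6 (E = 6*(-1) = -6)
W(z) = 18 (W(z) = -3*(-6) = 18)
W(65) + 3919/(-1606) = 18 + 3919/(-1606) = 18 + 3919*(-1/1606) = 18 - 3919/1606 = 24989/1606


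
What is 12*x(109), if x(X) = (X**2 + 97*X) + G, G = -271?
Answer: 266196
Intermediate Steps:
x(X) = -271 + X**2 + 97*X (x(X) = (X**2 + 97*X) - 271 = -271 + X**2 + 97*X)
12*x(109) = 12*(-271 + 109**2 + 97*109) = 12*(-271 + 11881 + 10573) = 12*22183 = 266196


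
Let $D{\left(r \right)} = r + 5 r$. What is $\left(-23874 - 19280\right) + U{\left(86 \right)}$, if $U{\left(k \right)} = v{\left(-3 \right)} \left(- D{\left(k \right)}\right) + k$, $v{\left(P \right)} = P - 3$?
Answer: $-39972$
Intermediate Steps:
$D{\left(r \right)} = 6 r$
$v{\left(P \right)} = -3 + P$ ($v{\left(P \right)} = P - 3 = -3 + P$)
$U{\left(k \right)} = 37 k$ ($U{\left(k \right)} = \left(-3 - 3\right) \left(- 6 k\right) + k = - 6 \left(- 6 k\right) + k = 36 k + k = 37 k$)
$\left(-23874 - 19280\right) + U{\left(86 \right)} = \left(-23874 - 19280\right) + 37 \cdot 86 = -43154 + 3182 = -39972$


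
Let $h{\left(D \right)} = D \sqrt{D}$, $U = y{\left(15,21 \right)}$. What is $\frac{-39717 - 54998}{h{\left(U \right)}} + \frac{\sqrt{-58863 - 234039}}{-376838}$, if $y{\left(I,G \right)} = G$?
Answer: $- \frac{94715 \sqrt{21}}{441} - \frac{i \sqrt{292902}}{376838} \approx -984.21 - 0.0014362 i$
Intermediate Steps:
$U = 21$
$h{\left(D \right)} = D^{\frac{3}{2}}$
$\frac{-39717 - 54998}{h{\left(U \right)}} + \frac{\sqrt{-58863 - 234039}}{-376838} = \frac{-39717 - 54998}{21^{\frac{3}{2}}} + \frac{\sqrt{-58863 - 234039}}{-376838} = \frac{-39717 - 54998}{21 \sqrt{21}} + \sqrt{-292902} \left(- \frac{1}{376838}\right) = - 94715 \frac{\sqrt{21}}{441} + i \sqrt{292902} \left(- \frac{1}{376838}\right) = - \frac{94715 \sqrt{21}}{441} - \frac{i \sqrt{292902}}{376838}$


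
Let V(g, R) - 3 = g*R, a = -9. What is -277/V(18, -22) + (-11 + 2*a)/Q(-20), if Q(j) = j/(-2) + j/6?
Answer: -28651/7860 ≈ -3.6452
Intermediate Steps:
Q(j) = -j/3 (Q(j) = j*(-1/2) + j*(1/6) = -j/2 + j/6 = -j/3)
V(g, R) = 3 + R*g (V(g, R) = 3 + g*R = 3 + R*g)
-277/V(18, -22) + (-11 + 2*a)/Q(-20) = -277/(3 - 22*18) + (-11 + 2*(-9))/((-1/3*(-20))) = -277/(3 - 396) + (-11 - 18)/(20/3) = -277/(-393) - 29*3/20 = -277*(-1/393) - 87/20 = 277/393 - 87/20 = -28651/7860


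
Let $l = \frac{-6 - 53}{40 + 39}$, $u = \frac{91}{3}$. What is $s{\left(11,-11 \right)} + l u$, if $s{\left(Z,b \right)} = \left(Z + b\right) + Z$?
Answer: $- \frac{2762}{237} \approx -11.654$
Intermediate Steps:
$u = \frac{91}{3}$ ($u = 91 \cdot \frac{1}{3} = \frac{91}{3} \approx 30.333$)
$s{\left(Z,b \right)} = b + 2 Z$
$l = - \frac{59}{79} \approx -0.74684$
$s{\left(11,-11 \right)} + l u = \left(-11 + 2 \cdot 11\right) - \frac{5369}{237} = \left(-11 + 22\right) - \frac{5369}{237} = 11 - \frac{5369}{237} = - \frac{2762}{237}$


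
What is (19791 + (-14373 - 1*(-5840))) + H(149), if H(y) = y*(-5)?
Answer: 10513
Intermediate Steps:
H(y) = -5*y
(19791 + (-14373 - 1*(-5840))) + H(149) = (19791 + (-14373 - 1*(-5840))) - 5*149 = (19791 + (-14373 + 5840)) - 745 = (19791 - 8533) - 745 = 11258 - 745 = 10513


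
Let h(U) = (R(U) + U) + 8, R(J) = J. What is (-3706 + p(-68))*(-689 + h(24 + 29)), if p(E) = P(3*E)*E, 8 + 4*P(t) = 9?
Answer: 2140725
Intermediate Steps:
P(t) = 1/4 (P(t) = -2 + (1/4)*9 = -2 + 9/4 = 1/4)
h(U) = 8 + 2*U (h(U) = (U + U) + 8 = 2*U + 8 = 8 + 2*U)
p(E) = E/4
(-3706 + p(-68))*(-689 + h(24 + 29)) = (-3706 + (1/4)*(-68))*(-689 + (8 + 2*(24 + 29))) = (-3706 - 17)*(-689 + (8 + 2*53)) = -3723*(-689 + (8 + 106)) = -3723*(-689 + 114) = -3723*(-575) = 2140725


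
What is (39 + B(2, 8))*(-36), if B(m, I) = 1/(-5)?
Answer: -6984/5 ≈ -1396.8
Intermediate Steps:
B(m, I) = -⅕
(39 + B(2, 8))*(-36) = (39 - ⅕)*(-36) = (194/5)*(-36) = -6984/5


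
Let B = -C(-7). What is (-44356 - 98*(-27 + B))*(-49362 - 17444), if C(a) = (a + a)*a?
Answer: 2144873436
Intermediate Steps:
C(a) = 2*a² (C(a) = (2*a)*a = 2*a²)
B = -98 (B = -2*(-7)² = -2*49 = -1*98 = -98)
(-44356 - 98*(-27 + B))*(-49362 - 17444) = (-44356 - 98*(-27 - 98))*(-49362 - 17444) = (-44356 - 98*(-125))*(-66806) = (-44356 + 12250)*(-66806) = -32106*(-66806) = 2144873436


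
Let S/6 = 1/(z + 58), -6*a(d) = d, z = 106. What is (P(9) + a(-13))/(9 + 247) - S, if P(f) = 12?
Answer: 1181/62976 ≈ 0.018753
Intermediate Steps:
a(d) = -d/6
S = 3/82 (S = 6/(106 + 58) = 6/164 = 6*(1/164) = 3/82 ≈ 0.036585)
(P(9) + a(-13))/(9 + 247) - S = (12 - ⅙*(-13))/(9 + 247) - 1*3/82 = (12 + 13/6)/256 - 3/82 = (85/6)*(1/256) - 3/82 = 85/1536 - 3/82 = 1181/62976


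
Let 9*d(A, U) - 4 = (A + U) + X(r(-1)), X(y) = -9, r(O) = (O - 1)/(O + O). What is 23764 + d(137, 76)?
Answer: 214084/9 ≈ 23787.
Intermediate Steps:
r(O) = (-1 + O)/(2*O) (r(O) = (-1 + O)/((2*O)) = (-1 + O)*(1/(2*O)) = (-1 + O)/(2*O))
d(A, U) = -5/9 + A/9 + U/9 (d(A, U) = 4/9 + ((A + U) - 9)/9 = 4/9 + (-9 + A + U)/9 = 4/9 + (-1 + A/9 + U/9) = -5/9 + A/9 + U/9)
23764 + d(137, 76) = 23764 + (-5/9 + (⅑)*137 + (⅑)*76) = 23764 + (-5/9 + 137/9 + 76/9) = 23764 + 208/9 = 214084/9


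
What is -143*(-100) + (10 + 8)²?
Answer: 14624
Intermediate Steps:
-143*(-100) + (10 + 8)² = 14300 + 18² = 14300 + 324 = 14624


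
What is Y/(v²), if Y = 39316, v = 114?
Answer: 9829/3249 ≈ 3.0252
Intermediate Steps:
Y/(v²) = 39316/(114²) = 39316/12996 = 39316*(1/12996) = 9829/3249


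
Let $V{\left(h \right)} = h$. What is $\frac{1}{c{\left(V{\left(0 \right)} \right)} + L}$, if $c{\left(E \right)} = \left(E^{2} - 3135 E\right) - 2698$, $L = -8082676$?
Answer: $- \frac{1}{8085374} \approx -1.2368 \cdot 10^{-7}$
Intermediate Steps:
$c{\left(E \right)} = -2698 + E^{2} - 3135 E$
$\frac{1}{c{\left(V{\left(0 \right)} \right)} + L} = \frac{1}{\left(-2698 + 0^{2} - 0\right) - 8082676} = \frac{1}{\left(-2698 + 0 + 0\right) - 8082676} = \frac{1}{-2698 - 8082676} = \frac{1}{-8085374} = - \frac{1}{8085374}$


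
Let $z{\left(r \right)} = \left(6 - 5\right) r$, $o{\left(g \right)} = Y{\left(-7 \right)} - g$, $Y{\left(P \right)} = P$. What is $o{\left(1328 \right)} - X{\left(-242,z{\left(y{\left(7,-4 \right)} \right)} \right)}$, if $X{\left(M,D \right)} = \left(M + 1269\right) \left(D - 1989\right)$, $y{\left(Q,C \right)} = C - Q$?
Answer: $2052665$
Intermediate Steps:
$o{\left(g \right)} = -7 - g$
$z{\left(r \right)} = r$ ($z{\left(r \right)} = 1 r = r$)
$X{\left(M,D \right)} = \left(-1989 + D\right) \left(1269 + M\right)$ ($X{\left(M,D \right)} = \left(1269 + M\right) \left(-1989 + D\right) = \left(-1989 + D\right) \left(1269 + M\right)$)
$o{\left(1328 \right)} - X{\left(-242,z{\left(y{\left(7,-4 \right)} \right)} \right)} = \left(-7 - 1328\right) - \left(-2524041 - -481338 + 1269 \left(-4 - 7\right) + \left(-4 - 7\right) \left(-242\right)\right) = \left(-7 - 1328\right) - \left(-2524041 + 481338 + 1269 \left(-4 - 7\right) + \left(-4 - 7\right) \left(-242\right)\right) = -1335 - \left(-2524041 + 481338 + 1269 \left(-11\right) - -2662\right) = -1335 - \left(-2524041 + 481338 - 13959 + 2662\right) = -1335 - -2054000 = -1335 + 2054000 = 2052665$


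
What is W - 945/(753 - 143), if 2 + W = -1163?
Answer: -142319/122 ≈ -1166.5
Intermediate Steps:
W = -1165 (W = -2 - 1163 = -1165)
W - 945/(753 - 143) = -1165 - 945/(753 - 143) = -1165 - 945/610 = -1165 - 945*1/610 = -1165 - 189/122 = -142319/122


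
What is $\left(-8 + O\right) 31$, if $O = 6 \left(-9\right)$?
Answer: $-1922$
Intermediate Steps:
$O = -54$
$\left(-8 + O\right) 31 = \left(-8 - 54\right) 31 = \left(-62\right) 31 = -1922$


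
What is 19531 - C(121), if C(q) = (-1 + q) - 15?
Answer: 19426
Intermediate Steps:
C(q) = -16 + q
19531 - C(121) = 19531 - (-16 + 121) = 19531 - 1*105 = 19531 - 105 = 19426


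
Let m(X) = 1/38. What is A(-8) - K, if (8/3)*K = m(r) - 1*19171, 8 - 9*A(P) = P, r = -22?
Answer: 19674283/2736 ≈ 7190.9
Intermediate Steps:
A(P) = 8/9 - P/9
m(X) = 1/38
K = -2185491/304 (K = 3*(1/38 - 1*19171)/8 = 3*(1/38 - 19171)/8 = (3/8)*(-728497/38) = -2185491/304 ≈ -7189.1)
A(-8) - K = (8/9 - ⅑*(-8)) - 1*(-2185491/304) = (8/9 + 8/9) + 2185491/304 = 16/9 + 2185491/304 = 19674283/2736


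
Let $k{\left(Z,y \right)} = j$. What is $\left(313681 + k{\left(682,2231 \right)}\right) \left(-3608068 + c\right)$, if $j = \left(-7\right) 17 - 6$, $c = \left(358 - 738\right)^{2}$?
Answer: $-1086053883408$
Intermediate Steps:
$c = 144400$ ($c = \left(-380\right)^{2} = 144400$)
$j = -125$ ($j = -119 - 6 = -125$)
$k{\left(Z,y \right)} = -125$
$\left(313681 + k{\left(682,2231 \right)}\right) \left(-3608068 + c\right) = \left(313681 - 125\right) \left(-3608068 + 144400\right) = 313556 \left(-3463668\right) = -1086053883408$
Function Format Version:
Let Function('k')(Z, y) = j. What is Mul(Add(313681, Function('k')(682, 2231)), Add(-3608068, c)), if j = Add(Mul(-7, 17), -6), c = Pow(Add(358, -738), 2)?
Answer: -1086053883408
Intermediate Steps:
c = 144400 (c = Pow(-380, 2) = 144400)
j = -125 (j = Add(-119, -6) = -125)
Function('k')(Z, y) = -125
Mul(Add(313681, Function('k')(682, 2231)), Add(-3608068, c)) = Mul(Add(313681, -125), Add(-3608068, 144400)) = Mul(313556, -3463668) = -1086053883408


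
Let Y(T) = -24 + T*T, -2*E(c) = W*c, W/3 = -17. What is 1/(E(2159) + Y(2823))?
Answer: 2/16048719 ≈ 1.2462e-7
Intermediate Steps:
W = -51 (W = 3*(-17) = -51)
E(c) = 51*c/2 (E(c) = -(-51)*c/2 = 51*c/2)
Y(T) = -24 + T²
1/(E(2159) + Y(2823)) = 1/((51/2)*2159 + (-24 + 2823²)) = 1/(110109/2 + (-24 + 7969329)) = 1/(110109/2 + 7969305) = 1/(16048719/2) = 2/16048719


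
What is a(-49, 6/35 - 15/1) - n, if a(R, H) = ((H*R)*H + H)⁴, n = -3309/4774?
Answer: 8667714240738333296625585867/639641406250 ≈ 1.3551e+16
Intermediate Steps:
n = -3309/4774 (n = -3309*1/4774 = -3309/4774 ≈ -0.69313)
a(R, H) = (H + R*H²)⁴ (a(R, H) = (R*H² + H)⁴ = (H + R*H²)⁴)
a(-49, 6/35 - 15/1) - n = (6/35 - 15/1)⁴*(1 + (6/35 - 15/1)*(-49))⁴ - 1*(-3309/4774) = (6*(1/35) - 15*1)⁴*(1 + (6*(1/35) - 15*1)*(-49))⁴ + 3309/4774 = (6/35 - 15)⁴*(1 + (6/35 - 15)*(-49))⁴ + 3309/4774 = (-519/35)⁴*(1 - 519/35*(-49))⁴ + 3309/4774 = 72555348321*(1 + 3633/5)⁴/1500625 + 3309/4774 = 72555348321*(3638/5)⁴/1500625 + 3309/4774 = (72555348321/1500625)*(175166389681936/625) + 3309/4774 = 12709258417504886881629456/937890625 + 3309/4774 = 8667714240738333296625585867/639641406250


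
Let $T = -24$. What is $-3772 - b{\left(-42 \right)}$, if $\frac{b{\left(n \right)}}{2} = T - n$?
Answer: $-3808$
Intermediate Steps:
$b{\left(n \right)} = -48 - 2 n$ ($b{\left(n \right)} = 2 \left(-24 - n\right) = -48 - 2 n$)
$-3772 - b{\left(-42 \right)} = -3772 - \left(-48 - -84\right) = -3772 - \left(-48 + 84\right) = -3772 - 36 = -3808$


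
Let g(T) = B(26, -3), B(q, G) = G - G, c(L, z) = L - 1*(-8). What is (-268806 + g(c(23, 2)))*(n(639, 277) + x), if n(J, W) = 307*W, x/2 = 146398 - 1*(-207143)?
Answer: -212926877526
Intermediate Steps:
c(L, z) = 8 + L (c(L, z) = L + 8 = 8 + L)
x = 707082 (x = 2*(146398 - 1*(-207143)) = 2*(146398 + 207143) = 2*353541 = 707082)
B(q, G) = 0
g(T) = 0
(-268806 + g(c(23, 2)))*(n(639, 277) + x) = (-268806 + 0)*(307*277 + 707082) = -268806*(85039 + 707082) = -268806*792121 = -212926877526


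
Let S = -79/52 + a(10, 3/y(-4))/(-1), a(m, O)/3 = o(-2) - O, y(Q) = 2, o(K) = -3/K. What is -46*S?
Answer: 1817/26 ≈ 69.885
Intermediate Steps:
a(m, O) = 9/2 - 3*O (a(m, O) = 3*(-3/(-2) - O) = 3*(-3*(-½) - O) = 3*(3/2 - O) = 9/2 - 3*O)
S = -79/52 (S = -79/52 + (9/2 - 9/2)/(-1) = -79*1/52 + (9/2 - 9/2)*(-1) = -79/52 + (9/2 - 3*3/2)*(-1) = -79/52 + (9/2 - 9/2)*(-1) = -79/52 + 0*(-1) = -79/52 + 0 = -79/52 ≈ -1.5192)
-46*S = -46*(-79/52) = 1817/26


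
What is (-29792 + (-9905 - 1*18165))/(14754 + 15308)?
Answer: -28931/15031 ≈ -1.9248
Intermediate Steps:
(-29792 + (-9905 - 1*18165))/(14754 + 15308) = (-29792 + (-9905 - 18165))/30062 = (-29792 - 28070)*(1/30062) = -57862*1/30062 = -28931/15031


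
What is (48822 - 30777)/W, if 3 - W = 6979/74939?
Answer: 1352274255/217838 ≈ 6207.7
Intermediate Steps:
W = 217838/74939 (W = 3 - 6979/74939 = 217838/74939 ≈ 2.9069)
(48822 - 30777)/W = (48822 - 30777)/(217838/74939) = 18045*(74939/217838) = 1352274255/217838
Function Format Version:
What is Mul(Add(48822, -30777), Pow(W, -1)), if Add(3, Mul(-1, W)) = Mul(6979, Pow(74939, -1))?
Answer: Rational(1352274255, 217838) ≈ 6207.7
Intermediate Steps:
W = Rational(217838, 74939) (W = Add(3, Mul(-1, Mul(6979, Pow(74939, -1)))) = Add(3, Mul(-1, Mul(6979, Rational(1, 74939)))) = Add(3, Mul(-1, Rational(6979, 74939))) = Add(3, Rational(-6979, 74939)) = Rational(217838, 74939) ≈ 2.9069)
Mul(Add(48822, -30777), Pow(W, -1)) = Mul(Add(48822, -30777), Pow(Rational(217838, 74939), -1)) = Mul(18045, Rational(74939, 217838)) = Rational(1352274255, 217838)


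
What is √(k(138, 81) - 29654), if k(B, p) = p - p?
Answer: I*√29654 ≈ 172.2*I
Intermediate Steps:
k(B, p) = 0
√(k(138, 81) - 29654) = √(0 - 29654) = √(-29654) = I*√29654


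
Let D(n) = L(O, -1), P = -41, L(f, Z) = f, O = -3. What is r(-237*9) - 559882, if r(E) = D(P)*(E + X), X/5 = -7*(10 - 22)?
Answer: -554743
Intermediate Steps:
D(n) = -3
X = 420 (X = 5*(-7*(10 - 22)) = 5*(-7*(-12)) = 5*84 = 420)
r(E) = -1260 - 3*E (r(E) = -3*(E + 420) = -3*(420 + E) = -1260 - 3*E)
r(-237*9) - 559882 = (-1260 - (-711)*9) - 559882 = (-1260 - 3*(-2133)) - 559882 = (-1260 + 6399) - 559882 = 5139 - 559882 = -554743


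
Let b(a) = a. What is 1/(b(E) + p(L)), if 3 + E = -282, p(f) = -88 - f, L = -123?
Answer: -1/250 ≈ -0.0040000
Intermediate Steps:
E = -285 (E = -3 - 282 = -285)
1/(b(E) + p(L)) = 1/(-285 + (-88 - 1*(-123))) = 1/(-285 + (-88 + 123)) = 1/(-285 + 35) = 1/(-250) = -1/250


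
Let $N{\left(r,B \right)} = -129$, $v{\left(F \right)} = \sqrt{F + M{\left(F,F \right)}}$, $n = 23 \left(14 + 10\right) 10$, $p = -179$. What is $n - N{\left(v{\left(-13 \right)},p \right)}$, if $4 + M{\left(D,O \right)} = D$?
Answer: $5649$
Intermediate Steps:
$M{\left(D,O \right)} = -4 + D$
$n = 5520$ ($n = 23 \cdot 24 \cdot 10 = 552 \cdot 10 = 5520$)
$v{\left(F \right)} = \sqrt{-4 + 2 F}$ ($v{\left(F \right)} = \sqrt{F + \left(-4 + F\right)} = \sqrt{-4 + 2 F}$)
$n - N{\left(v{\left(-13 \right)},p \right)} = 5520 - -129 = 5520 + 129 = 5649$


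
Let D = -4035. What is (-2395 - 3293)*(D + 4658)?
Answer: -3543624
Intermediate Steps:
(-2395 - 3293)*(D + 4658) = (-2395 - 3293)*(-4035 + 4658) = -5688*623 = -3543624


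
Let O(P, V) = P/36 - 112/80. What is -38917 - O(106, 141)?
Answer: -3502669/90 ≈ -38919.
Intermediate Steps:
O(P, V) = -7/5 + P/36 (O(P, V) = P*(1/36) - 112*1/80 = P/36 - 7/5 = -7/5 + P/36)
-38917 - O(106, 141) = -38917 - (-7/5 + (1/36)*106) = -38917 - (-7/5 + 53/18) = -38917 - 1*139/90 = -38917 - 139/90 = -3502669/90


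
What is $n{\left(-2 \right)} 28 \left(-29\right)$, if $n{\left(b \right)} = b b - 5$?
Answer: $812$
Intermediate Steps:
$n{\left(b \right)} = -5 + b^{2}$ ($n{\left(b \right)} = b^{2} - 5 = -5 + b^{2}$)
$n{\left(-2 \right)} 28 \left(-29\right) = \left(-5 + \left(-2\right)^{2}\right) 28 \left(-29\right) = \left(-5 + 4\right) 28 \left(-29\right) = \left(-1\right) 28 \left(-29\right) = \left(-28\right) \left(-29\right) = 812$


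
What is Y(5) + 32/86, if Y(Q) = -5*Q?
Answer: -1059/43 ≈ -24.628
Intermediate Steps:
Y(5) + 32/86 = -5*5 + 32/86 = -25 + 32*(1/86) = -25 + 16/43 = -1059/43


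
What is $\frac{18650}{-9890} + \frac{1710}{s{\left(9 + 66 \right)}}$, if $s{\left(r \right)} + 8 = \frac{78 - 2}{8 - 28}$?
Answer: $- \frac{8565985}{58351} \approx -146.8$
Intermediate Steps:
$s{\left(r \right)} = - \frac{59}{5}$ ($s{\left(r \right)} = -8 + \frac{78 - 2}{8 - 28} = -8 + \frac{76}{-20} = -8 + 76 \left(- \frac{1}{20}\right) = -8 - \frac{19}{5} = - \frac{59}{5}$)
$\frac{18650}{-9890} + \frac{1710}{s{\left(9 + 66 \right)}} = \frac{18650}{-9890} + \frac{1710}{- \frac{59}{5}} = 18650 \left(- \frac{1}{9890}\right) + 1710 \left(- \frac{5}{59}\right) = - \frac{1865}{989} - \frac{8550}{59} = - \frac{8565985}{58351}$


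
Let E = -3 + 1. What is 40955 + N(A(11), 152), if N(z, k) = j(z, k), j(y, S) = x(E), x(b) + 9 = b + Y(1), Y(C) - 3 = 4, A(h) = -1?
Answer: 40951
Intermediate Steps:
Y(C) = 7 (Y(C) = 3 + 4 = 7)
E = -2
x(b) = -2 + b (x(b) = -9 + (b + 7) = -9 + (7 + b) = -2 + b)
j(y, S) = -4 (j(y, S) = -2 - 2 = -4)
N(z, k) = -4
40955 + N(A(11), 152) = 40955 - 4 = 40951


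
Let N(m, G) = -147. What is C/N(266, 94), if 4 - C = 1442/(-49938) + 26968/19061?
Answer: -177730775/9994616289 ≈ -0.017783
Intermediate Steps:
C = 177730775/67990587 (C = 4 - (1442/(-49938) + 26968/19061) = 4 - (1442*(-1/49938) + 26968*(1/19061)) = 4 - (-103/3567 + 26968/19061) = 4 - 1*94231573/67990587 = 4 - 94231573/67990587 = 177730775/67990587 ≈ 2.6140)
C/N(266, 94) = (177730775/67990587)/(-147) = (177730775/67990587)*(-1/147) = -177730775/9994616289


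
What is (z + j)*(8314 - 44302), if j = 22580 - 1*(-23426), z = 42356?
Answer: -3179971656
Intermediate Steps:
j = 46006 (j = 22580 + 23426 = 46006)
(z + j)*(8314 - 44302) = (42356 + 46006)*(8314 - 44302) = 88362*(-35988) = -3179971656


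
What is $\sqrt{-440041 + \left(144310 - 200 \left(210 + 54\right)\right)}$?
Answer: $i \sqrt{348531} \approx 590.37 i$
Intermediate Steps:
$\sqrt{-440041 + \left(144310 - 200 \left(210 + 54\right)\right)} = \sqrt{-440041 + \left(144310 - 52800\right)} = \sqrt{-440041 + 91510} = \sqrt{-348531} = i \sqrt{348531}$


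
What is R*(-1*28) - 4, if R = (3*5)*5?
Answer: -2104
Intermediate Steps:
R = 75 (R = 15*5 = 75)
R*(-1*28) - 4 = 75*(-1*28) - 4 = 75*(-28) - 4 = -2100 - 4 = -2104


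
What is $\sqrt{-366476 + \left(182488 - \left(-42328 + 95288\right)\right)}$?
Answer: $2 i \sqrt{59237} \approx 486.77 i$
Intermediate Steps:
$\sqrt{-366476 + \left(182488 - \left(-42328 + 95288\right)\right)} = \sqrt{-366476 + \left(182488 - 52960\right)} = \sqrt{-366476 + 129528} = \sqrt{-236948} = 2 i \sqrt{59237}$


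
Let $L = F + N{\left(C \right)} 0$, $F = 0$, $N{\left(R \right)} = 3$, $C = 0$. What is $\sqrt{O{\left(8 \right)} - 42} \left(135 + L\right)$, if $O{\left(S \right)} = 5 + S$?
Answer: $135 i \sqrt{29} \approx 727.0 i$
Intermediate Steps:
$L = 0$ ($L = 0 + 3 \cdot 0 = 0 + 0 = 0$)
$\sqrt{O{\left(8 \right)} - 42} \left(135 + L\right) = \sqrt{\left(5 + 8\right) - 42} \left(135 + 0\right) = \sqrt{13 - 42} \cdot 135 = \sqrt{-29} \cdot 135 = i \sqrt{29} \cdot 135 = 135 i \sqrt{29}$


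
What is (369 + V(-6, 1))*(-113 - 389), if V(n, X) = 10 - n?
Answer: -193270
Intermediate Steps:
(369 + V(-6, 1))*(-113 - 389) = (369 + (10 - 1*(-6)))*(-113 - 389) = (369 + (10 + 6))*(-502) = (369 + 16)*(-502) = 385*(-502) = -193270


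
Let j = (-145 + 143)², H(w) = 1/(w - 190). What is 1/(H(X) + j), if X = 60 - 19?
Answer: 149/595 ≈ 0.25042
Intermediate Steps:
X = 41
H(w) = 1/(-190 + w)
j = 4 (j = (-2)² = 4)
1/(H(X) + j) = 1/(1/(-190 + 41) + 4) = 1/(1/(-149) + 4) = 1/(-1/149 + 4) = 1/(595/149) = 149/595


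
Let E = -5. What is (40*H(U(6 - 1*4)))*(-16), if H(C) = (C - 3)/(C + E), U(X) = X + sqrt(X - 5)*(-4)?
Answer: 640*(I - 4*sqrt(3))/(-3*I + 4*sqrt(3)) ≈ -572.63 - 155.58*I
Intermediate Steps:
U(X) = X - 4*sqrt(-5 + X) (U(X) = X + sqrt(-5 + X)*(-4) = X - 4*sqrt(-5 + X))
H(C) = (-3 + C)/(-5 + C) (H(C) = (C - 3)/(C - 5) = (-3 + C)/(-5 + C))
(40*H(U(6 - 1*4)))*(-16) = (40*((-3 + ((6 - 1*4) - 4*sqrt(-5 + (6 - 1*4))))/(-5 + ((6 - 1*4) - 4*sqrt(-5 + (6 - 1*4))))))*(-16) = (40*((-3 + ((6 - 4) - 4*sqrt(-5 + (6 - 4))))/(-5 + ((6 - 4) - 4*sqrt(-5 + (6 - 4))))))*(-16) = (40*((-3 + (2 - 4*sqrt(-5 + 2)))/(-5 + (2 - 4*sqrt(-5 + 2)))))*(-16) = (40*((-3 + (2 - 4*I*sqrt(3)))/(-5 + (2 - 4*I*sqrt(3)))))*(-16) = (40*((-1 - 4*I*sqrt(3))/(-3 - 4*I*sqrt(3))))*(-16) = (40*(-1 - 4*I*sqrt(3))/(-3 - 4*I*sqrt(3)))*(-16) = -640*(-1 - 4*I*sqrt(3))/(-3 - 4*I*sqrt(3))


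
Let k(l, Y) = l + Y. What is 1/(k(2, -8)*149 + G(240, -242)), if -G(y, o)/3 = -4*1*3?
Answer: -1/858 ≈ -0.0011655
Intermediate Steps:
k(l, Y) = Y + l
G(y, o) = 36 (G(y, o) = -3*(-4*1)*3 = -(-12)*3 = -3*(-12) = 36)
1/(k(2, -8)*149 + G(240, -242)) = 1/((-8 + 2)*149 + 36) = 1/(-6*149 + 36) = 1/(-894 + 36) = 1/(-858) = -1/858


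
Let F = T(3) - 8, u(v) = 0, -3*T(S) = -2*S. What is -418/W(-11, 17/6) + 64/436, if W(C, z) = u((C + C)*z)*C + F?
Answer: 22829/327 ≈ 69.813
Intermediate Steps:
T(S) = 2*S/3 (T(S) = -(-2)*S/3 = 2*S/3)
F = -6 (F = (⅔)*3 - 8 = 2 - 8 = -6)
W(C, z) = -6 (W(C, z) = 0*C - 6 = 0 - 6 = -6)
-418/W(-11, 17/6) + 64/436 = -418/(-6) + 64/436 = -418*(-⅙) + 64*(1/436) = 209/3 + 16/109 = 22829/327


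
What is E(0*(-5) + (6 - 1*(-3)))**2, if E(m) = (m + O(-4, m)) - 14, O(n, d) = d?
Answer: 16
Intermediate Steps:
E(m) = -14 + 2*m (E(m) = (m + m) - 14 = 2*m - 14 = -14 + 2*m)
E(0*(-5) + (6 - 1*(-3)))**2 = (-14 + 2*(0*(-5) + (6 - 1*(-3))))**2 = (-14 + 2*(0 + (6 + 3)))**2 = (-14 + 2*(0 + 9))**2 = (-14 + 2*9)**2 = (-14 + 18)**2 = 4**2 = 16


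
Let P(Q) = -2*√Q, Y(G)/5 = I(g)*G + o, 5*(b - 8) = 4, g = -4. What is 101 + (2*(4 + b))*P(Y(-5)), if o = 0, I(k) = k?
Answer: -411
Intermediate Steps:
b = 44/5 (b = 8 + (⅕)*4 = 8 + ⅘ = 44/5 ≈ 8.8000)
Y(G) = -20*G (Y(G) = 5*(-4*G + 0) = 5*(-4*G) = -20*G)
101 + (2*(4 + b))*P(Y(-5)) = 101 + (2*(4 + 44/5))*(-2*√(-20*(-5))) = 101 + (2*(64/5))*(-2*√100) = 101 + 128*(-2*10)/5 = 101 + (128/5)*(-20) = 101 - 512 = -411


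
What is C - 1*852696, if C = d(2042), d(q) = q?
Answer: -850654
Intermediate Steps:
C = 2042
C - 1*852696 = 2042 - 1*852696 = 2042 - 852696 = -850654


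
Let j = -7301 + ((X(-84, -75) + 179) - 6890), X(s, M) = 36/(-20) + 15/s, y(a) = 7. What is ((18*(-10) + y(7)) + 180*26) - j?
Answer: 2592937/140 ≈ 18521.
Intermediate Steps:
X(s, M) = -9/5 + 15/s (X(s, M) = 36*(-1/20) + 15/s = -9/5 + 15/s)
j = -1961957/140 (j = -7301 + (((-9/5 + 15/(-84)) + 179) - 6890) = -7301 + (((-9/5 + 15*(-1/84)) + 179) - 6890) = -7301 + (((-9/5 - 5/28) + 179) - 6890) = -7301 + ((-277/140 + 179) - 6890) = -7301 + (24783/140 - 6890) = -7301 - 939817/140 = -1961957/140 ≈ -14014.)
((18*(-10) + y(7)) + 180*26) - j = ((18*(-10) + 7) + 180*26) - 1*(-1961957/140) = ((-180 + 7) + 4680) + 1961957/140 = (-173 + 4680) + 1961957/140 = 4507 + 1961957/140 = 2592937/140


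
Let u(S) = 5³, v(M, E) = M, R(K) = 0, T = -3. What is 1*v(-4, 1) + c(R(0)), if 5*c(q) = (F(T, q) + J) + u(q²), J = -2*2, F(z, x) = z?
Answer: 98/5 ≈ 19.600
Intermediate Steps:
J = -4
u(S) = 125
c(q) = 118/5 (c(q) = ((-3 - 4) + 125)/5 = (-7 + 125)/5 = (⅕)*118 = 118/5)
1*v(-4, 1) + c(R(0)) = 1*(-4) + 118/5 = -4 + 118/5 = 98/5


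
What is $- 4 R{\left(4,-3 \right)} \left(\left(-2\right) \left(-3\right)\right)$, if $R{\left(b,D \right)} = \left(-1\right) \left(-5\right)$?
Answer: $-120$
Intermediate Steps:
$R{\left(b,D \right)} = 5$
$- 4 R{\left(4,-3 \right)} \left(\left(-2\right) \left(-3\right)\right) = \left(-4\right) 5 \left(\left(-2\right) \left(-3\right)\right) = \left(-20\right) 6 = -120$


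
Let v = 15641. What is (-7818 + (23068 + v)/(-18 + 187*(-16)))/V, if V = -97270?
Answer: 23570889/292782700 ≈ 0.080506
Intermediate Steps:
(-7818 + (23068 + v)/(-18 + 187*(-16)))/V = (-7818 + (23068 + 15641)/(-18 + 187*(-16)))/(-97270) = (-7818 + 38709/(-18 - 2992))*(-1/97270) = (-7818 + 38709/(-3010))*(-1/97270) = (-7818 + 38709*(-1/3010))*(-1/97270) = (-7818 - 38709/3010)*(-1/97270) = -23570889/3010*(-1/97270) = 23570889/292782700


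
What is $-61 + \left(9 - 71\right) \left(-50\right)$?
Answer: $3039$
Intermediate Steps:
$-61 + \left(9 - 71\right) \left(-50\right) = -61 - -3100 = -61 + 3100 = 3039$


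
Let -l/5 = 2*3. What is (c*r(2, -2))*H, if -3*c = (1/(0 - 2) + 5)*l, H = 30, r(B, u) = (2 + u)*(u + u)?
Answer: 0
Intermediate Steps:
l = -30 (l = -10*3 = -5*6 = -30)
r(B, u) = 2*u*(2 + u) (r(B, u) = (2 + u)*(2*u) = 2*u*(2 + u))
c = 45 (c = -(1/(0 - 2) + 5)*(-30)/3 = -(1/(-2) + 5)*(-30)/3 = -(-1/2 + 5)*(-30)/3 = -3*(-30)/2 = -1/3*(-135) = 45)
(c*r(2, -2))*H = (45*(2*(-2)*(2 - 2)))*30 = (45*(2*(-2)*0))*30 = (45*0)*30 = 0*30 = 0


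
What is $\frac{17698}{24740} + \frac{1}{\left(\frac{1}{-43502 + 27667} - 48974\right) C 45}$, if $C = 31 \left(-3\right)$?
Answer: $\frac{5743852795839173}{8029320668993790} \approx 0.71536$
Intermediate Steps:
$C = -93$
$\frac{17698}{24740} + \frac{1}{\left(\frac{1}{-43502 + 27667} - 48974\right) C 45} = \frac{17698}{24740} + \frac{1}{\left(\frac{1}{-43502 + 27667} - 48974\right) \left(\left(-93\right) 45\right)} = 17698 \cdot \frac{1}{24740} + \frac{1}{\left(\frac{1}{-15835} - 48974\right) \left(-4185\right)} = \frac{8849}{12370} + \frac{1}{- \frac{1}{15835} - 48974} \left(- \frac{1}{4185}\right) = \frac{8849}{12370} + \frac{1}{- \frac{775503291}{15835}} \left(- \frac{1}{4185}\right) = \frac{8849}{12370} - - \frac{3167}{649096254567} = \frac{8849}{12370} + \frac{3167}{649096254567} = \frac{5743852795839173}{8029320668993790}$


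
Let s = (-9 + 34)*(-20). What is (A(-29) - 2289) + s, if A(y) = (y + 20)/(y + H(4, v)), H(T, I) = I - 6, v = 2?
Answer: -30676/11 ≈ -2788.7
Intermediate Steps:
H(T, I) = -6 + I
A(y) = (20 + y)/(-4 + y) (A(y) = (y + 20)/(y + (-6 + 2)) = (20 + y)/(y - 4) = (20 + y)/(-4 + y))
s = -500 (s = 25*(-20) = -500)
(A(-29) - 2289) + s = ((20 - 29)/(-4 - 29) - 2289) - 500 = (-9/(-33) - 2289) - 500 = (-1/33*(-9) - 2289) - 500 = (3/11 - 2289) - 500 = -25176/11 - 500 = -30676/11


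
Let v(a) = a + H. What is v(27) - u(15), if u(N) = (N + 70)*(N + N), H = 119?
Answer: -2404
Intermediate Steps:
v(a) = 119 + a (v(a) = a + 119 = 119 + a)
u(N) = 2*N*(70 + N) (u(N) = (70 + N)*(2*N) = 2*N*(70 + N))
v(27) - u(15) = (119 + 27) - 2*15*(70 + 15) = 146 - 2*15*85 = 146 - 1*2550 = 146 - 2550 = -2404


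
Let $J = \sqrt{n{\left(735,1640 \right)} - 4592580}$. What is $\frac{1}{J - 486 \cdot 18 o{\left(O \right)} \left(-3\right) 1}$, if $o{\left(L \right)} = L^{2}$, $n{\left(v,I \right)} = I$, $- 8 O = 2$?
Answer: $\frac{26244}{116501761} - \frac{32 i \sqrt{1147735}}{116501761} \approx 0.00022527 - 0.00029426 i$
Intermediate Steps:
$O = - \frac{1}{4}$ ($O = \left(- \frac{1}{8}\right) 2 = - \frac{1}{4} \approx -0.25$)
$J = 2 i \sqrt{1147735}$ ($J = \sqrt{1640 - 4592580} = \sqrt{-4590940} = 2 i \sqrt{1147735} \approx 2142.6 i$)
$\frac{1}{J - 486 \cdot 18 o{\left(O \right)} \left(-3\right) 1} = \frac{1}{2 i \sqrt{1147735} - 486 \cdot 18 \left(- \frac{1}{4}\right)^{2} \left(-3\right) 1} = \frac{1}{2 i \sqrt{1147735} - 486 \cdot 18 \cdot \frac{1}{16} \left(-3\right) 1} = \frac{1}{2 i \sqrt{1147735} - 486 \cdot 18 \left(\left(- \frac{3}{16}\right) 1\right)} = \frac{1}{2 i \sqrt{1147735} - 486 \cdot 18 \left(- \frac{3}{16}\right)} = \frac{1}{2 i \sqrt{1147735} - - \frac{6561}{4}} = \frac{1}{2 i \sqrt{1147735} + \frac{6561}{4}} = \frac{1}{\frac{6561}{4} + 2 i \sqrt{1147735}}$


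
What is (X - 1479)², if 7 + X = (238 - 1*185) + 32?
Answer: 1962801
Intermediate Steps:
X = 78 (X = -7 + ((238 - 1*185) + 32) = -7 + ((238 - 185) + 32) = -7 + (53 + 32) = -7 + 85 = 78)
(X - 1479)² = (78 - 1479)² = (-1401)² = 1962801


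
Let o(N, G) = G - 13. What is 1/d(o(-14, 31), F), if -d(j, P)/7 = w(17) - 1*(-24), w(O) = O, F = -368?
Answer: -1/287 ≈ -0.0034843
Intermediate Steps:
o(N, G) = -13 + G
d(j, P) = -287 (d(j, P) = -7*(17 - 1*(-24)) = -7*(17 + 24) = -7*41 = -287)
1/d(o(-14, 31), F) = 1/(-287) = -1/287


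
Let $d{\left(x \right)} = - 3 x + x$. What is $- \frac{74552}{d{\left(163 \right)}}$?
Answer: $\frac{37276}{163} \approx 228.69$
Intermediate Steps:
$d{\left(x \right)} = - 2 x$
$- \frac{74552}{d{\left(163 \right)}} = - \frac{74552}{\left(-2\right) 163} = - \frac{74552}{-326} = \left(-74552\right) \left(- \frac{1}{326}\right) = \frac{37276}{163}$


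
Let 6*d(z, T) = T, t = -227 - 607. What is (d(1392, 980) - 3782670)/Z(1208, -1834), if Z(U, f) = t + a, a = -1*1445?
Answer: 11347520/6837 ≈ 1659.7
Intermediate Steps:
t = -834
d(z, T) = T/6
a = -1445
Z(U, f) = -2279 (Z(U, f) = -834 - 1445 = -2279)
(d(1392, 980) - 3782670)/Z(1208, -1834) = ((1/6)*980 - 3782670)/(-2279) = (490/3 - 3782670)*(-1/2279) = -11347520/3*(-1/2279) = 11347520/6837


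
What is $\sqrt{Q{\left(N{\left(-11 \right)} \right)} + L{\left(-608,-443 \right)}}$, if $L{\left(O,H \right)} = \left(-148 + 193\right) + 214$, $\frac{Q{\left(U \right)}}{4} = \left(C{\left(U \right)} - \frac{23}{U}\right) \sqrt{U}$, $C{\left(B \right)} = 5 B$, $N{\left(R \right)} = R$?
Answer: $\frac{\sqrt{31339 - 25608 i \sqrt{11}}}{11} \approx 22.441 - 15.639 i$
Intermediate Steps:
$Q{\left(U \right)} = 4 \sqrt{U} \left(- \frac{23}{U} + 5 U\right)$ ($Q{\left(U \right)} = 4 \left(5 U - \frac{23}{U}\right) \sqrt{U} = 4 \left(- \frac{23}{U} + 5 U\right) \sqrt{U} = 4 \sqrt{U} \left(- \frac{23}{U} + 5 U\right)$)
$L{\left(O,H \right)} = 259$ ($L{\left(O,H \right)} = 45 + 214 = 259$)
$\sqrt{Q{\left(N{\left(-11 \right)} \right)} + L{\left(-608,-443 \right)}} = \sqrt{\frac{4 \left(-23 + 5 \left(-11\right)^{2}\right)}{i \sqrt{11}} + 259} = \sqrt{4 \left(- \frac{i \sqrt{11}}{11}\right) \left(-23 + 5 \cdot 121\right) + 259} = \sqrt{4 \left(- \frac{i \sqrt{11}}{11}\right) \left(-23 + 605\right) + 259} = \sqrt{4 \left(- \frac{i \sqrt{11}}{11}\right) 582 + 259} = \sqrt{- \frac{2328 i \sqrt{11}}{11} + 259} = \sqrt{259 - \frac{2328 i \sqrt{11}}{11}}$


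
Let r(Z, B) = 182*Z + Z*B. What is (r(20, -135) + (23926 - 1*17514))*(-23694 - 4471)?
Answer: -207069080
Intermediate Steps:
r(Z, B) = 182*Z + B*Z
(r(20, -135) + (23926 - 1*17514))*(-23694 - 4471) = (20*(182 - 135) + (23926 - 1*17514))*(-23694 - 4471) = (20*47 + (23926 - 17514))*(-28165) = (940 + 6412)*(-28165) = 7352*(-28165) = -207069080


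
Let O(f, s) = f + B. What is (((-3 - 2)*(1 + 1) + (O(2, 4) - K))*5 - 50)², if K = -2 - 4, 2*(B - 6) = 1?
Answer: 3025/4 ≈ 756.25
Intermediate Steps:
B = 13/2 (B = 6 + (½)*1 = 6 + ½ = 13/2 ≈ 6.5000)
K = -6
O(f, s) = 13/2 + f (O(f, s) = f + 13/2 = 13/2 + f)
(((-3 - 2)*(1 + 1) + (O(2, 4) - K))*5 - 50)² = (((-3 - 2)*(1 + 1) + ((13/2 + 2) - 1*(-6)))*5 - 50)² = ((-5*2 + (17/2 + 6))*5 - 50)² = ((-10 + 29/2)*5 - 50)² = ((9/2)*5 - 50)² = (45/2 - 50)² = (-55/2)² = 3025/4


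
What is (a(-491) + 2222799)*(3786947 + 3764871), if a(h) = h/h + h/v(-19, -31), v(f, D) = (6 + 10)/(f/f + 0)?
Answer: 134287594431881/8 ≈ 1.6786e+13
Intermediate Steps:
v(f, D) = 16 (v(f, D) = 16/(1 + 0) = 16/1 = 16*1 = 16)
a(h) = 1 + h/16 (a(h) = h/h + h/16 = 1 + h*(1/16) = 1 + h/16)
(a(-491) + 2222799)*(3786947 + 3764871) = ((1 + (1/16)*(-491)) + 2222799)*(3786947 + 3764871) = ((1 - 491/16) + 2222799)*7551818 = (-475/16 + 2222799)*7551818 = (35564309/16)*7551818 = 134287594431881/8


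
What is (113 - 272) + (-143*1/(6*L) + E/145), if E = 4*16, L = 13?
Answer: -139541/870 ≈ -160.39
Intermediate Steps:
E = 64
(113 - 272) + (-143*1/(6*L) + E/145) = (113 - 272) + (-143/(13*6) + 64/145) = -159 + (-143/78 + 64*(1/145)) = -159 + (-143*1/78 + 64/145) = -159 + (-11/6 + 64/145) = -159 - 1211/870 = -139541/870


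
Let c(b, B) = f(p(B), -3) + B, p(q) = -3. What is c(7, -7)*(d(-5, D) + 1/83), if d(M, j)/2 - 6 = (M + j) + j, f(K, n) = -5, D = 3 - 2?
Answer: -5988/83 ≈ -72.145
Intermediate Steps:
D = 1
d(M, j) = 12 + 2*M + 4*j (d(M, j) = 12 + 2*((M + j) + j) = 12 + 2*(M + 2*j) = 12 + (2*M + 4*j) = 12 + 2*M + 4*j)
c(b, B) = -5 + B
c(7, -7)*(d(-5, D) + 1/83) = (-5 - 7)*((12 + 2*(-5) + 4*1) + 1/83) = -12*((12 - 10 + 4) + 1/83) = -12*(6 + 1/83) = -12*499/83 = -5988/83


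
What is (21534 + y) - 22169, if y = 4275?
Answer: 3640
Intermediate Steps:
(21534 + y) - 22169 = (21534 + 4275) - 22169 = 25809 - 22169 = 3640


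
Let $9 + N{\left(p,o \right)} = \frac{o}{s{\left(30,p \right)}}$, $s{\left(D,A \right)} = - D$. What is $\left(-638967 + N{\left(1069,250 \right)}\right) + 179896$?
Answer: $- \frac{1377265}{3} \approx -4.5909 \cdot 10^{5}$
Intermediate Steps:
$N{\left(p,o \right)} = -9 - \frac{o}{30}$ ($N{\left(p,o \right)} = -9 + \frac{o}{\left(-1\right) 30} = -9 + \frac{o}{-30} = -9 + o \left(- \frac{1}{30}\right) = -9 - \frac{o}{30}$)
$\left(-638967 + N{\left(1069,250 \right)}\right) + 179896 = \left(-638967 - \frac{52}{3}\right) + 179896 = - \frac{1916953}{3} + 179896 = - \frac{1377265}{3}$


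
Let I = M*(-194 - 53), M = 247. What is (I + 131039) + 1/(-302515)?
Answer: 21185125449/302515 ≈ 70030.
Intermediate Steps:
I = -61009 (I = 247*(-194 - 53) = 247*(-247) = -61009)
(I + 131039) + 1/(-302515) = (-61009 + 131039) + 1/(-302515) = 70030 - 1/302515 = 21185125449/302515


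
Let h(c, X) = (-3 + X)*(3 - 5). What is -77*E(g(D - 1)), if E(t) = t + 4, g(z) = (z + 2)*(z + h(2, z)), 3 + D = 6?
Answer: -1540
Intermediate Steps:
D = 3 (D = -3 + 6 = 3)
h(c, X) = 6 - 2*X (h(c, X) = (-3 + X)*(-2) = 6 - 2*X)
g(z) = (2 + z)*(6 - z) (g(z) = (z + 2)*(z + (6 - 2*z)) = (2 + z)*(6 - z))
E(t) = 4 + t
-77*E(g(D - 1)) = -77*(4 + (12 - (3 - 1)**2 + 4*(3 - 1))) = -77*(4 + (12 - 1*2**2 + 4*2)) = -77*(4 + (12 - 1*4 + 8)) = -77*(4 + (12 - 4 + 8)) = -77*(4 + 16) = -77*20 = -1540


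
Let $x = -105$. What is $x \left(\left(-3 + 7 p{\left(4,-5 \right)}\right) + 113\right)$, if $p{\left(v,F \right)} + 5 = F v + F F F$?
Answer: $98700$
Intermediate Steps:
$p{\left(v,F \right)} = -5 + F^{3} + F v$ ($p{\left(v,F \right)} = -5 + \left(F v + F F F\right) = -5 + \left(F v + F^{2} F\right) = -5 + \left(F v + F^{3}\right) = -5 + \left(F^{3} + F v\right) = -5 + F^{3} + F v$)
$x \left(\left(-3 + 7 p{\left(4,-5 \right)}\right) + 113\right) = - 105 \left(\left(-3 + 7 \left(-5 + \left(-5\right)^{3} - 20\right)\right) + 113\right) = - 105 \left(\left(-3 + 7 \left(-5 - 125 - 20\right)\right) + 113\right) = - 105 \left(\left(-3 + 7 \left(-150\right)\right) + 113\right) = - 105 \left(\left(-3 - 1050\right) + 113\right) = - 105 \left(-1053 + 113\right) = \left(-105\right) \left(-940\right) = 98700$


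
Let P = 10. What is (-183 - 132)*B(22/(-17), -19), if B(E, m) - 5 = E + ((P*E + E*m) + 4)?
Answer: -103635/17 ≈ -6096.2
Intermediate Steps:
B(E, m) = 9 + 11*E + E*m (B(E, m) = 5 + (E + ((10*E + E*m) + 4)) = 5 + (E + (4 + 10*E + E*m)) = 5 + (4 + 11*E + E*m) = 9 + 11*E + E*m)
(-183 - 132)*B(22/(-17), -19) = (-183 - 132)*(9 + 11*(22/(-17)) + (22/(-17))*(-19)) = -315*(9 + 11*(22*(-1/17)) + (22*(-1/17))*(-19)) = -315*(9 + 11*(-22/17) - 22/17*(-19)) = -315*(9 - 242/17 + 418/17) = -315*329/17 = -103635/17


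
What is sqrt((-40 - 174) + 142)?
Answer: 6*I*sqrt(2) ≈ 8.4853*I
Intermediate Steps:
sqrt((-40 - 174) + 142) = sqrt(-214 + 142) = sqrt(-72) = 6*I*sqrt(2)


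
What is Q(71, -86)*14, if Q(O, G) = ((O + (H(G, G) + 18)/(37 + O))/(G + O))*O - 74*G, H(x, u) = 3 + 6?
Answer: 168749/2 ≈ 84375.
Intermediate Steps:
H(x, u) = 9
Q(O, G) = -74*G + O*(O + 27/(37 + O))/(G + O) (Q(O, G) = ((O + (9 + 18)/(37 + O))/(G + O))*O - 74*G = ((O + 27/(37 + O))/(G + O))*O - 74*G = O*(O + 27/(37 + O))/(G + O) - 74*G = -74*G + O*(O + 27/(37 + O))/(G + O))
Q(71, -86)*14 = ((71³ - 2738*(-86)² + 27*71 + 37*71² - 2738*(-86)*71 - 74*(-86)*71² - 74*71*(-86)²)/(71² + 37*(-86) + 37*71 - 86*71))*14 = ((357911 - 2738*7396 + 1917 + 37*5041 + 16718228 - 74*(-86)*5041 - 74*71*7396)/(5041 - 3182 + 2627 - 6106))*14 = ((357911 - 20250248 + 1917 + 186517 + 16718228 + 32080924 - 38858584)/(-1620))*14 = -1/1620*(-9763335)*14 = (24107/4)*14 = 168749/2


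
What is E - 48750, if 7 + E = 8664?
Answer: -40093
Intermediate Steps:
E = 8657 (E = -7 + 8664 = 8657)
E - 48750 = 8657 - 48750 = -40093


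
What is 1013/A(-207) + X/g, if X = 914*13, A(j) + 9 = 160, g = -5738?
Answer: 13306/2869 ≈ 4.6379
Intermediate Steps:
A(j) = 151 (A(j) = -9 + 160 = 151)
X = 11882
1013/A(-207) + X/g = 1013/151 + 11882/(-5738) = 1013*(1/151) + 11882*(-1/5738) = 1013/151 - 5941/2869 = 13306/2869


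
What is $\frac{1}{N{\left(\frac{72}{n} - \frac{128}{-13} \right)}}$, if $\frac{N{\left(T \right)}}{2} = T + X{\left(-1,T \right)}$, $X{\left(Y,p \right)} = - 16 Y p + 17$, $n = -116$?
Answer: $\frac{377}{131070} \approx 0.0028763$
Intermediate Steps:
$X{\left(Y,p \right)} = 17 - 16 Y p$ ($X{\left(Y,p \right)} = - 16 Y p + 17 = 17 - 16 Y p$)
$N{\left(T \right)} = 34 + 34 T$ ($N{\left(T \right)} = 2 \left(T + \left(17 - - 16 T\right)\right) = 2 \left(T + \left(17 + 16 T\right)\right) = 2 \left(17 + 17 T\right) = 34 + 34 T$)
$\frac{1}{N{\left(\frac{72}{n} - \frac{128}{-13} \right)}} = \frac{1}{34 + 34 \left(\frac{72}{-116} - \frac{128}{-13}\right)} = \frac{1}{34 + 34 \left(72 \left(- \frac{1}{116}\right) - - \frac{128}{13}\right)} = \frac{1}{34 + 34 \left(- \frac{18}{29} + \frac{128}{13}\right)} = \frac{1}{34 + 34 \cdot \frac{3478}{377}} = \frac{1}{34 + \frac{118252}{377}} = \frac{1}{\frac{131070}{377}} = \frac{377}{131070}$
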